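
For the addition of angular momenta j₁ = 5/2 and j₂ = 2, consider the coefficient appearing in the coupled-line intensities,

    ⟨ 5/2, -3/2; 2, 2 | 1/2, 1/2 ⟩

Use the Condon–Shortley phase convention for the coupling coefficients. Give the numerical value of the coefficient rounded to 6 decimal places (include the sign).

+0.258199  (= +√(1/15))

√[2·4!1!0!/6! · 1!4!4!0!1!0!] = √(192/5)
  +(−1)^4/∏(4,0,0,0,1,0)! = 1/24  (running 1/24)
⟨..|..⟩ = √(192/5)·(1/24) = +0.258199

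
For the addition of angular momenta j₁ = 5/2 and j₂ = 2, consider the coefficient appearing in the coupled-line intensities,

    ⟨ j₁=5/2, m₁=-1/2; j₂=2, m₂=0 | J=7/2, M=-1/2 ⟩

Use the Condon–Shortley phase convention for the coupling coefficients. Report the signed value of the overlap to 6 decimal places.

-0.195180  (= −√(4/105))

√[8·1!4!3!/9! · 2!3!2!2!3!4!] = √(768/35)
  +(−1)^0/∏(0,1,3,2,1,1)! = 1/12  (running 1/12)
  +(−1)^1/∏(1,0,2,1,2,2)! = -1/8  (running -1/24)
⟨..|..⟩ = √(768/35)·(-1/24) = -0.195180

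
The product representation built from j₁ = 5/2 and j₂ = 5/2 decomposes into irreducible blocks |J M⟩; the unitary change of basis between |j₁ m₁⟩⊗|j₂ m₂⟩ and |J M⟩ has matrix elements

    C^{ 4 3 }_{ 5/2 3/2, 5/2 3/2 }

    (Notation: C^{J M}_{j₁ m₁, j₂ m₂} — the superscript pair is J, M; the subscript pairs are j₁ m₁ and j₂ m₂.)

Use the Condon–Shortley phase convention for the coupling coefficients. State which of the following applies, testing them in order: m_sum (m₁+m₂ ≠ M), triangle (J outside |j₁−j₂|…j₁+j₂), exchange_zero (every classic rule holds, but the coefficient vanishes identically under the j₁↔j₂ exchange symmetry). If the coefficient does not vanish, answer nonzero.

exchange_zero

m-sum: m₁+m₂ = 3/2+3/2 = 3, M = 3  ✓
triangle: |j₁−j₂| = 0 ≤ J = 4 ≤ j₁+j₂ = 5  ✓
exchange: j₁=j₂ and m₁=m₂, and (−1)^(j₁+j₂−J) = (−1)^1 = −1 forces ⟨j₁m₁;j₂m₂|JM⟩ = −⟨j₂m₂;j₁m₁|JM⟩ = −⟨j₁m₁;j₂m₂|JM⟩ ⇒ the coefficient vanishes identically
Racah sum check: Σ_k collapses to 0 ⇒ CG = 0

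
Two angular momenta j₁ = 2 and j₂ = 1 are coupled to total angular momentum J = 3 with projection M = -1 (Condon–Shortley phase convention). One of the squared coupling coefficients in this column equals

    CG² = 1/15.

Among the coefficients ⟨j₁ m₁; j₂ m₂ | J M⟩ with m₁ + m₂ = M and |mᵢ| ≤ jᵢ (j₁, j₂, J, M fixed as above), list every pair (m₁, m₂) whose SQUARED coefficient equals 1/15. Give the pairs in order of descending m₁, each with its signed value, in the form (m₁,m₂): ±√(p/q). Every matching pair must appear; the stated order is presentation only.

Admissible pairs with m₁+m₂ = M = -1: (-2,1), (-1,0), (0,-1)
  (m₁,m₂)=(0,-1): CG² = 2/5, CG = +√(2/5)
  (m₁,m₂)=(-1,0): CG² = 8/15, CG = +√(8/15)
  (m₁,m₂)=(-2,1): CG² = 1/15, CG = +√(1/15)   ← matches the target
Pairs with CG² = 1/15: (-2,1): +√(1/15)

(-2,1): +√(1/15)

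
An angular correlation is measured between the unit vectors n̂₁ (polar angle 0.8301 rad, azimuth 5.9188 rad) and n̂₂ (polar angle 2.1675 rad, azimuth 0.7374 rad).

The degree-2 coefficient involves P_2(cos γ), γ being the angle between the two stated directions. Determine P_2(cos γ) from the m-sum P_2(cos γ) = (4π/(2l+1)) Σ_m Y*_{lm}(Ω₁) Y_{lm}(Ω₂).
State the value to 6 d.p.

-0.484009

Term-by-term m-sum for l=2 (normalisation 4π/5 = 2.513274):
  m=-2: (0.156943, -0.140104) × (0.025334, -0.263090) = (-0.032884, -0.044840)  (running Σ = (-0.032884, -0.044840))
  m=-1: (0.359471, -0.137109) × (-0.265807, 0.241441) = (-0.062446, 0.123236)  (running Σ = (-0.095330, 0.078396))
  m=0: (0.115456, -0.000000) × (-0.016634, 0.000000) = (-0.001921, 0.000000)  (running Σ = (-0.097251, 0.078396))
  m=1: (-0.359471, -0.137109) × (0.265807, 0.241441) = (-0.062446, -0.123236)  (running Σ = (-0.159697, -0.044840))
  m=2: (0.156943, 0.140104) × (0.025334, 0.263090) = (-0.032884, 0.044840)  (running Σ = (-0.192581, 0.000000))
Accumulated sum (-0.192581, 0.000000); after 4π/(2l+1) scaling, (-0.484009, 0.000000) ⇒ P_2 = -0.484009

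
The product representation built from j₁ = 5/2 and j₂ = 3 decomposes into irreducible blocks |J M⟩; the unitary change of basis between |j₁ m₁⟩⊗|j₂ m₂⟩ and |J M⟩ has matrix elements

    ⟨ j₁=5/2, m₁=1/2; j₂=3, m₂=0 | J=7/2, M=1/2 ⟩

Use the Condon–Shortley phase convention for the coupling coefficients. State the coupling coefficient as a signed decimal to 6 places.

j₁+j₂−J=2  J+j₁−j₂=3  J−j₁+j₂=4  j₁+j₂+J+1=10
(j₁±m₁, j₂±m₂, J±M) = (3,2,3,3,4,3)
P² = 6912/175
sum k=0..2:
  [0] +1/24 = 1/24
  [1] −1/8 = -1/8
  [2] +1/72 = 1/72
S = -5/72
C² = P²·S² = 4/21 ; C = -0.436436

-0.436436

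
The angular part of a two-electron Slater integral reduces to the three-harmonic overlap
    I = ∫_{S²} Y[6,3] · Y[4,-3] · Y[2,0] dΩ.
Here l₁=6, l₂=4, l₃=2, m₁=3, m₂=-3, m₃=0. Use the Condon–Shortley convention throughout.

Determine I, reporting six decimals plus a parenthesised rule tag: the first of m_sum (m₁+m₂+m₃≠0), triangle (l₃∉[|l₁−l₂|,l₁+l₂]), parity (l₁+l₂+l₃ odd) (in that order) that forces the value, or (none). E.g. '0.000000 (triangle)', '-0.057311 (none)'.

-0.165283 (none)

Checks pass: Σm=0; 12 even; l₃=2∈[2,10].
(2·6+1)(2·4+1)(2·2+1) = 585
Δ: 8! 4! 0! / 13! → 1/6435
sum: t=4:+1/2304 = 1/2304
3j²(6 4 2; 0 0 0) = Δ·Π!·Σ² = 5/143  (sign +1)
sum: t=1:−1/20160 = -1/20160
3j²(6 4 2; 3 -3 0) = Δ·Π!·Σ² = 12/715  (sign -1)
combine: 4πI² = 585·5/143·12/715 = 540/1573
take √, sign -1: I = -0.16528277
No selection rule forces the value: the integral is nonzero (none).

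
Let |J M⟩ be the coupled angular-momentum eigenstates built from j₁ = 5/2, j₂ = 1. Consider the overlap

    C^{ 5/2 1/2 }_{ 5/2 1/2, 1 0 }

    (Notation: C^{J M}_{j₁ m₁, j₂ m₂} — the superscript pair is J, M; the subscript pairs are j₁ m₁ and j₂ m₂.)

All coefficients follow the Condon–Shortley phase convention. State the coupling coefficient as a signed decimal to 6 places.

+0.169031  (= +√(1/35))

triangle: 1!×4!×1!/7! = 24/5040
(j±m)!: 3!×2!×1!×1!×3!×2! = 144
prefactor² = (2J+1)×Δ×N² = 144/35
  k=0: +1/(0!×1!×2!×1!×2!×0!) = 1/4
  k=1: −1/(1!×0!×1!×0!×3!×1!) = -1/6
Σ = 1/12  ⇒  CG² = 144/35×(1/12)² = 1/35
CG = +√(1/35) = +0.169031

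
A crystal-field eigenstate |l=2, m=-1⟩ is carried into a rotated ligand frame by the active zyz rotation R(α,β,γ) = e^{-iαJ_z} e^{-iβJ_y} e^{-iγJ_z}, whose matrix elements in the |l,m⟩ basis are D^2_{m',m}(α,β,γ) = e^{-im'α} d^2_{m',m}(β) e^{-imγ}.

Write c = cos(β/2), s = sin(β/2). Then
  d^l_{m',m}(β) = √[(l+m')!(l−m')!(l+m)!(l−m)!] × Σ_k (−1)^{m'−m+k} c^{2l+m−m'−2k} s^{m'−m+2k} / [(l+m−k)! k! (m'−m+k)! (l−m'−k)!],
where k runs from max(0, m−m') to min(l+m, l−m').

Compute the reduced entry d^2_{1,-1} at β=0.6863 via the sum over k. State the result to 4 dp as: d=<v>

d^2_{1,-1}(β=0.6863) via the finite sum:
With c≡cos(β/2)=0.941700 and s≡sin(β/2)=0.336455, N=[6·1·1·6]^{1/2}=6.000000
k: max(0,(-1)−(1))=0 … min(2+(-1),2−(1))=1
  k=0: (−1)^2·6.0000/(2)·0.9417^2·0.3365^2 = +0.301162
  k=1: (−1)^3·6.0000/(6)·0.9417^0·0.3365^4 = -0.012815
d^2_{1,-1}(0.6863) = +0.301162 -0.012815 = +0.288347

d=0.2883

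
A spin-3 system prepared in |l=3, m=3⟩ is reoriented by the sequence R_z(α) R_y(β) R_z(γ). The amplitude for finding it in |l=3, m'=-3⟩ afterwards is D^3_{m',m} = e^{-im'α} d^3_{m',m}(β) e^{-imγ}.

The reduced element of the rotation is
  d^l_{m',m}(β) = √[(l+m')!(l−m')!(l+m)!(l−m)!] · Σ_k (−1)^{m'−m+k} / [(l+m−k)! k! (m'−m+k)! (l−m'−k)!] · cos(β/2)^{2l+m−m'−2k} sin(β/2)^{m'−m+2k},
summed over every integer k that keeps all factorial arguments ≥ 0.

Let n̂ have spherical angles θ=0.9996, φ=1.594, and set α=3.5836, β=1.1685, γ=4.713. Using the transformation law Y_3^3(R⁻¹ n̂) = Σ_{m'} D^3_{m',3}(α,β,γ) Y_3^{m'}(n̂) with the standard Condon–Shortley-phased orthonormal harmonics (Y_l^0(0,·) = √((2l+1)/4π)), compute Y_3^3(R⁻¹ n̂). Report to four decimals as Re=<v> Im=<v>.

Need the full column D^3_{m',3} for m'=−3..3 at α=3.5836, β=1.1685, γ=4.7130.
cos(β/2)=0.834126, sin(β/2)=0.551574
d^3_{-3,3}: single k=6 term ⇒ +0.028159;  D = -0.027307+0.006874i
d^3_{-2,3}: single k=5 term ⇒ +0.104310;  D = +0.080541-0.066286i
d^3_{-1,3}: single k=4 term ⇒ +0.249416;  D = -0.106275+0.225641i
d^3_{0,3}: single k=3 term ⇒ +0.435533;  D = -0.000798-0.435532i
d^3_{1,3}: single k=2 term ⇒ +0.570400;  D = +0.244936+0.515134i
d^3_{2,3}: single k=1 term ⇒ +0.545554;  D = -0.422505-0.345135i
d^3_{3,3}: single k=0 term ⇒ +0.336814;  D = +0.326923+0.081023i
Y_3^{m'}(θ=0.9996,φ=1.594) and Σ D·Y over m':
  (-0.0273+0.0069i)·(+0.0173+0.2478i)  (+0.0805-0.0663i)·(-0.3906+0.0181i)  (-0.1063+0.2256i)·(-0.0029-0.1254i)  (-0.0008-0.4355i)·(-0.3104+0.0000i)  (+0.2449+0.5151i)·(+0.0029-0.1254i)  (-0.4225-0.3451i)·(-0.3906-0.0181i)  (+0.3269+0.0810i)·(-0.0173+0.2478i)
Y_3^3(R⁻¹ n̂) = +0.194795+0.361436i

Re=0.1948 Im=0.3614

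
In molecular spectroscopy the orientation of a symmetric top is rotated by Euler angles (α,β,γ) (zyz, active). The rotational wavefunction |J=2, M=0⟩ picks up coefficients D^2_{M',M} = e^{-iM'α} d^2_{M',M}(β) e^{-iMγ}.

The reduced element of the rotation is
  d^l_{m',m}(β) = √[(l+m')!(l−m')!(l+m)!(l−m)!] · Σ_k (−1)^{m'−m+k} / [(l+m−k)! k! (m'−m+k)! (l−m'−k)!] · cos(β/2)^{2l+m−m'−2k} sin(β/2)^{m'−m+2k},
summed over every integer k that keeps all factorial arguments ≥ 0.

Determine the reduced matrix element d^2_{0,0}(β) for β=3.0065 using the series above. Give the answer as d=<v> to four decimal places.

d^2_{0,0}(β=3.0065) via the finite sum:
With c≡cos(β/2)=0.067495 and s≡sin(β/2)=0.997720, N=[2·2·2·2]^{1/2}=4.000000
k: max(0,(0)−(0))=0 … min(2+(0),2−(0))=2
  k=0: (−1)^0·4.0000/(4)·0.0675^4·0.9977^0 = +0.000021
  k=1: (−1)^1·4.0000/(1)·0.0675^2·0.9977^2 = -0.018139
  k=2: (−1)^2·4.0000/(4)·0.0675^0·0.9977^4 = +0.990910
d^2_{0,0}(3.0065) = +0.000021 -0.018139 +0.990910 = +0.972791

d=0.9728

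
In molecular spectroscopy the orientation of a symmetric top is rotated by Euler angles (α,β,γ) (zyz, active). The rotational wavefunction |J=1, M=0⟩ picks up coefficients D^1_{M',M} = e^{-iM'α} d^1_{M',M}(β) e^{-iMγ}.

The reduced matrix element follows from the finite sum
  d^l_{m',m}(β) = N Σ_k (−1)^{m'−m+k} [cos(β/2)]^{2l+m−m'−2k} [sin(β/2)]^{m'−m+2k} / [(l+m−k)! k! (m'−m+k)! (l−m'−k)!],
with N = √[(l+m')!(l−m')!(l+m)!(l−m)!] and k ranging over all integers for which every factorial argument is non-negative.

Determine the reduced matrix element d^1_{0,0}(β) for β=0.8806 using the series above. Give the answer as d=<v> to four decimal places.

d^1_{0,0}(β=0.8806) via the finite sum:
Half-angle: c=0.904624, s=0.426211. N=√(1·1·1·1)=1.000000
The bounds max(0,m−m')=0 and min(l+m,l−m')=1 give 2 terms
  k=0: (−1)^0·1.0000/(1)·0.9046^2·0.4262^0 = +0.818344
  k=1: (−1)^1·1.0000/(1)·0.9046^0·0.4262^2 = -0.181656
d^1_{0,0}(0.8806) = +0.818344 -0.181656 = +0.636689

d=0.6367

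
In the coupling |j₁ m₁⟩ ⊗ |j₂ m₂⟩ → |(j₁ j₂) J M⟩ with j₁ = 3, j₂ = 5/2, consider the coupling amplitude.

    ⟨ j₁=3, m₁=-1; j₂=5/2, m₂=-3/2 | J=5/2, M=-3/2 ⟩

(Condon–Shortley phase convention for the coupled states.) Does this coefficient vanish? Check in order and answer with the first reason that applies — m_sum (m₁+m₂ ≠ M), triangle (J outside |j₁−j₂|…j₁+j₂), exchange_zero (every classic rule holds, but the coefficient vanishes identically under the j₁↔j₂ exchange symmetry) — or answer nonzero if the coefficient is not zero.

m-sum: m₁+m₂ = -1+(-3/2) = -5/2, M = -3/2  ✗ ⇒ coefficient is 0

m_sum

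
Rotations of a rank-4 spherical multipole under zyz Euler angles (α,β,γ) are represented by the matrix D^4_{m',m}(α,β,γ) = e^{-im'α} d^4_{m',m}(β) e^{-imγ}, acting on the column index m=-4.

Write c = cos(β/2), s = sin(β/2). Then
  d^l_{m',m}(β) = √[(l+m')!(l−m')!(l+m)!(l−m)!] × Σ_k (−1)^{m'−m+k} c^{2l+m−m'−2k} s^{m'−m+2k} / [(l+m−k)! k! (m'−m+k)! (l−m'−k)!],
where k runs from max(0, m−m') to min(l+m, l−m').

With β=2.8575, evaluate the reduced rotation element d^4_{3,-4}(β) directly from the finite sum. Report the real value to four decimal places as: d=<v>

d^4_{3,-4}(β=2.8575) via the finite sum:
With c≡cos(β/2)=0.141569 and s≡sin(β/2)=0.989928, N=[5040·1·1·40320]^{1/2}=14255.272709
k∈{0} keeps every argument non-negative
  k=0: (−1)^7·14255.2727/(5040)·0.1416^1·0.9899^7 = -0.373027
d^4_{3,-4}(2.8575) = -0.373027

d=-0.3730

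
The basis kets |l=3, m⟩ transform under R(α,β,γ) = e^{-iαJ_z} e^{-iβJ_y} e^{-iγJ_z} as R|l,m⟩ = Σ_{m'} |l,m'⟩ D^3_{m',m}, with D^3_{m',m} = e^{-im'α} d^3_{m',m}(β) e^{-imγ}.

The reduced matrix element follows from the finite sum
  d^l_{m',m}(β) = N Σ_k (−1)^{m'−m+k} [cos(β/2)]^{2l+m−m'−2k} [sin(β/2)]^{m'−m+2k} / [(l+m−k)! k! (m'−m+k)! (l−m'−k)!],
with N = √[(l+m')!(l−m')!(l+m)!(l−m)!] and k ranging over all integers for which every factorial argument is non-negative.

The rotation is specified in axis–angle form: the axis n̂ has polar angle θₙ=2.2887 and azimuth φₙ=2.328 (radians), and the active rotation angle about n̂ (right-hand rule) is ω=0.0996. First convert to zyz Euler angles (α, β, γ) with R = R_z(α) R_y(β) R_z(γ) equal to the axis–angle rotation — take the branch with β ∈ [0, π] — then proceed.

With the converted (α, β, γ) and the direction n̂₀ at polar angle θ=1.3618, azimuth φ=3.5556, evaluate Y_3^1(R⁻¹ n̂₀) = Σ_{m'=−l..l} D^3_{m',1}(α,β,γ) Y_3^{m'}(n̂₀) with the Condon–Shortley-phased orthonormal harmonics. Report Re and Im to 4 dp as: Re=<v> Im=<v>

Re=-0.2568 Im=-0.1348

Axis–angle → zyz. n̂ = (sinθₙcosφₙ, sinθₙsinφₙ, cosθₙ) = (-0.517358, +0.547385, -0.657807), ω = 0.0996.
R = I cosω + sinω [n̂]ₓ + (1−cosω) n̂n̂ᵀ gives
  R = [+0.996371, +0.064006, +0.056116; -0.066813, +0.996529, +0.049659; -0.052743, -0.053228, +0.997189]
β = atan2(√(R₁₃²+R₂₃²), R₃₃) = 0.075004; α = atan2(R₂₃, R₁₃) mod 2π = 0.724430; γ = atan2(R₃₂, −R₃₁) mod 2π = 5.493207
Need the full column D^3_{m',1} for m'=−3..3 at α=0.7244, β=0.0750, γ=5.4932.
cos(β/2)=0.999297, sin(β/2)=0.037493
d^3_{-3,1}: single k=4 term ⇒ +0.000008;  D = -0.000008+0.000001i
d^3_{-2,1}: k∈[3..4] ⇒ +0.000333 -0.000000 = +0.000332;  D = -0.000206+0.000261i
d^3_{-1,1}: k∈[2..4] ⇒ +0.008411 -0.000016 +0.000000 = +0.008395;  D = +0.000473+0.008382i
d^3_{0,1}: k∈[1..3] ⇒ +0.129424 -0.000547 +0.000000 = +0.128878;  D = +0.090712+0.091547i
d^3_{1,1}: k∈[0..2] ⇒ +0.995789 -0.011214 +0.000012 = +0.984586;  D = +0.982472+0.064492i
d^3_{2,1}: k∈[0..1] ⇒ -0.118148 +0.000333 = -0.117815;  D = -0.093154+0.072130i
d^3_{3,1}: single k=0 term ⇒ +0.005429;  D = +0.001012-0.005334i
Y_3^{m'}(θ=1.3618,φ=3.5556) and Σ D·Y over m':
  (-0.0000+0.0000i)·(-0.1261+0.3697i)  (-0.0002+0.0003i)·(+0.1372-0.1495i)  (+0.0005+0.0084i)·(+0.2271-0.0998i)  (+0.0907+0.0915i)·(-0.2156+0.0000i)  (+0.9825+0.0645i)·(-0.2271-0.0998i)  (-0.0932+0.0721i)·(+0.1372+0.1495i)  (+0.0010-0.0053i)·(+0.1261+0.3697i)
Y_3^1(R⁻¹ n̂) = -0.256792-0.134847i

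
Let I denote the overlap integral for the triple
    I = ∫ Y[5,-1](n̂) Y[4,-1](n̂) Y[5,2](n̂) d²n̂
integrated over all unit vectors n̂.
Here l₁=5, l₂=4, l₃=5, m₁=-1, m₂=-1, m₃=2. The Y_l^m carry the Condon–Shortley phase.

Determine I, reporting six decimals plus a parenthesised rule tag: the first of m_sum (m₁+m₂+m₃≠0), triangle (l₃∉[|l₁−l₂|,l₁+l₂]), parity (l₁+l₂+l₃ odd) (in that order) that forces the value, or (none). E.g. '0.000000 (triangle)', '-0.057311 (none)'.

Checks pass: Σm=0; 14 even; l₃=5∈[1,9].
(2·5+1)(2·4+1)(2·5+1) = 1089
Δ: 4! 6! 4! / 15! → 1/3153150
sum: t=0:+1/69120 t=1:−1/1728 t=2:+1/576 t=3:−1/1728 t=4:+1/69120 = 7/11520
3j²(5 4 5; 0 0 0) = Δ·Π!·Σ² = 2/143  (sign -1)
sum: t=0:+1/103680 t=1:−1/2880 t=2:+1/1152 t=3:−1/5184 = 7/20736
3j²(5 4 5; -1 -1 2) = Δ·Π!·Σ² = 35/2574  (sign -1)
combine: 4πI² = 1089·2/143·35/2574 = 35/169
take √, sign +1: I = 0.12837656
No selection rule forces the value: the integral is nonzero (none).

0.128377 (none)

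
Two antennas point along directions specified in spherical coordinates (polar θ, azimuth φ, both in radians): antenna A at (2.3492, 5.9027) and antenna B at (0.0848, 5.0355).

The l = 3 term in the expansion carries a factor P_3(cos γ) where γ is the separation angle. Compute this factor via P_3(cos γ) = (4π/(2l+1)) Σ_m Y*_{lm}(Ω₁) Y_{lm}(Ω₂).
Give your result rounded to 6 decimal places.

Summing Y*_{l m}(θ₁,φ₁)·Y_{l m}(θ₂,φ₂) over m ∈ [−3, 3]; prefactor 4π/(2·3+1) = 1.795196:
  m=-3: Y*=(0.062697, -0.136947)  Y=(-0.000209, -0.000143)  product (-0.000033, 0.000020)
  m=-2: Y*=(-0.263459, 0.250892)  Y=(-0.005832, 0.004399)  product (0.000433, -0.002622)
  m=-1: Y*=(0.313016, -0.125199)  Y=(0.034454, 0.102894)  product (0.023667, 0.027894)
  m=+0: Y*=(0.140175, -0.000000)  Y=(0.730333, 0.000000)  product (0.102374, 0.000000)
  m=+1: Y*=(-0.313016, -0.125199)  Y=(-0.034454, 0.102894)  product (0.023667, -0.027894)
  m=+2: Y*=(-0.263459, -0.250892)  Y=(-0.005832, -0.004399)  product (0.000433, 0.002622)
  m=+3: Y*=(-0.062697, -0.136947)  Y=(0.000209, -0.000143)  product (-0.000033, -0.000020)
Total Σ_m = (0.150508, 0.000000). Multiply by 1.795196: (0.270192, 0.000000). P_3(cos γ) = 0.270192

0.270192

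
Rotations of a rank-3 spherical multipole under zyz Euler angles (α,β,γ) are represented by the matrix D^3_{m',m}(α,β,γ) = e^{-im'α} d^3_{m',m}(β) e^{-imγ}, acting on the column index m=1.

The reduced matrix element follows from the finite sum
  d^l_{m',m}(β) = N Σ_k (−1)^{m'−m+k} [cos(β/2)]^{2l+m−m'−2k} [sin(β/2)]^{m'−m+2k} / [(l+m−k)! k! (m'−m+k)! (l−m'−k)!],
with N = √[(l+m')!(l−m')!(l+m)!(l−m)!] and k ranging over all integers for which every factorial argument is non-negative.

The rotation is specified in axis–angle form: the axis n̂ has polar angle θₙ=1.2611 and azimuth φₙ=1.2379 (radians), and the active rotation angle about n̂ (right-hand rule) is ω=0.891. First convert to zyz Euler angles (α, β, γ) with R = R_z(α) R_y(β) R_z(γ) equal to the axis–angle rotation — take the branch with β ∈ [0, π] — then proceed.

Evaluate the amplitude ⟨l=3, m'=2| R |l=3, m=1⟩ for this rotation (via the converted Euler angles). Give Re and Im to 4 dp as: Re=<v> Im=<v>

Re=-0.4844 Im=0.0489

Axis–angle → zyz. n̂ = (sinθₙcosφₙ, sinθₙsinφₙ, cosθₙ) = (+0.311235, +0.900138, +0.304769), ω = 0.8910.
R = I cosω + sinω [n̂]ₓ + (1−cosω) n̂n̂ᵀ gives
  R = [+0.664608, -0.132980, +0.735264; +0.341059, +0.929533, -0.140170; -0.664812, +0.343926, +0.663129]
β = atan2(√(R₁₃²+R₂₃²), R₃₃) = 0.845805; α = atan2(R₂₃, R₁₃) mod 2π = 6.094807; γ = atan2(R₃₂, −R₃₁) mod 2π = 0.477414
Split into d^3_{2,1}(β=0.8458) × two z-phases.
Half-angle: c=0.911901, s=0.410409. N=√(120·1·24·2)=75.894664
The bounds max(0,m−m')=0 and min(l+m,l−m')=1 give 2 terms
  k=0: (−1)^1·75.8947/(24)·0.9119^5·0.4104^1 = -0.818383
  k=1: (−1)^2·75.8947/(12)·0.9119^3·0.4104^3 = +0.331532
d^3_{2,1}(0.8458) = -0.818383 +0.331532 = -0.486852
Phases: e^{-i·(2)·6.0948}=+0.929863+0.367907i, e^{-i·(1)·0.4774}=+0.888186-0.459484i ⇒ D=-0.484387+0.048923i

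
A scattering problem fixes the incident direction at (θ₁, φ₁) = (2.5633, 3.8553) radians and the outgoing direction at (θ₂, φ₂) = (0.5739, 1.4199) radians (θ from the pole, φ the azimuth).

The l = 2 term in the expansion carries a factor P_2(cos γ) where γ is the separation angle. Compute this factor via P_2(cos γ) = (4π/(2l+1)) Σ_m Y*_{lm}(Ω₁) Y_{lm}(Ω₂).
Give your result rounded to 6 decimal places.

Summing Y*_{l m}(θ₁,φ₁)·Y_{l m}(θ₂,φ₂) over m ∈ [−2, 2]; prefactor 4π/(2·2+1) = 2.513274:
  m=-2: Y*=(0.016490, 0.114221)  Y=(-0.108710, -0.033841)  product (0.002073, -0.012975)
  m=-1: Y*=(0.267307, 0.231487)  Y=(0.052949, -0.348227)  product (0.094763, -0.080827)
  m=+0: Y*=(0.348098, -0.000000)  Y=(0.351896, 0.000000)  product (0.122494, 0.000000)
  m=+1: Y*=(-0.267307, 0.231487)  Y=(-0.052949, -0.348227)  product (0.094763, 0.080827)
  m=+2: Y*=(0.016490, -0.114221)  Y=(-0.108710, 0.033841)  product (0.002073, 0.012975)
Accumulated sum (0.316166, -0.000000); after 4π/(2l+1) scaling, (0.794613, -0.000000) ⇒ P_2 = 0.794613

0.794613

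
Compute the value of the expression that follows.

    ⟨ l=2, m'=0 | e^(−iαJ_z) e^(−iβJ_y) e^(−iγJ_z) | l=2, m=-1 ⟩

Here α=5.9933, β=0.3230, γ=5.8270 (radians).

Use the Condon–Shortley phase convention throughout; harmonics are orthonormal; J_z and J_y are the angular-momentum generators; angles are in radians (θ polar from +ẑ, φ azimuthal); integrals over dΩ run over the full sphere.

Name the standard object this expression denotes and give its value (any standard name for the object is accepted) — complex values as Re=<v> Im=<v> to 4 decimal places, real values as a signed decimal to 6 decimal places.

This is a Wigner D-matrix element — the rotation-matrix element ⟨l m'| R(α,β,γ) |l m⟩ in the angular-momentum basis.
D^2_{0,-1}(5.9933,0.3230,5.8270) = e^{-i·0·5.9933}·d^2_{0,-1}(0.3230)·e^{-i·-1·5.8270}. Compute d first:
With c≡cos(β/2)=0.986987 and s≡sin(β/2)=0.160799, N=[2·2·1·6]^{1/2}=4.898979
Admissible k: 0..1 (factorial args all ≥0)
  k=0: (−1)^1·4.8990/(2)·0.9870^3·0.1608^1 = -0.378698
  k=1: (−1)^2·4.8990/(2)·0.9870^1·0.1608^3 = +0.010052
d^2_{0,-1}(0.3230) = -0.378698 +0.010052 = -0.368647
Attach z-rotation phases: D = e^{-i(0)(5.9933)}·(-0.368647)·e^{-i(-1)(5.8270)} = -0.330949+0.162399i

Wigner D-matrix element, Re=-0.3309 Im=0.1624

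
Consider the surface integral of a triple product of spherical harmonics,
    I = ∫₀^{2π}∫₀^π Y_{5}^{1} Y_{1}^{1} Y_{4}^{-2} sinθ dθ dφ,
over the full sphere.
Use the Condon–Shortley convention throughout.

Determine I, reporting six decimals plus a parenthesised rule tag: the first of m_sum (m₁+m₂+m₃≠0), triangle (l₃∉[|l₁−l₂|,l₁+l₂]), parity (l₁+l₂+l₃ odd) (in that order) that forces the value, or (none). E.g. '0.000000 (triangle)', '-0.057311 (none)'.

m-sum 0 ✓  L=10 even ✓  4≤4≤6 ✓
Π(2lᵢ+1) = 11×3×9 = 297
triangle coeff Δ(5,1,4) = 1/495
Σ_t [1,1]: t=1:−1/576 = -1/576
(3j)²=5/99 [(5 1 4; 0 0 0)], sign=-1
Σ_t [2,2]: t=2:+1/2880 = 1/2880
(3j)²=2/165 [(5 1 4; 1 1 -2)], sign=+1
⇒ 4πI² = 2/11
I = (-1)√(2/11/(4π)) = -0.12028562
No selection rule forces the value: the integral is nonzero (none).

-0.120286 (none)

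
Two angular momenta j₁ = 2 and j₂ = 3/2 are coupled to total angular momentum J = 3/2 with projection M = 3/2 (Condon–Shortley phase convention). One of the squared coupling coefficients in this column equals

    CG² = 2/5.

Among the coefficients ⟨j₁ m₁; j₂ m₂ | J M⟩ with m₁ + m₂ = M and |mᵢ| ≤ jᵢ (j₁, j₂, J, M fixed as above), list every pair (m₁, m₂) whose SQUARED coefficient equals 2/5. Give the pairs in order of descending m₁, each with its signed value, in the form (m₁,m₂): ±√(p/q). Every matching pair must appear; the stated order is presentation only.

Admissible pairs with m₁+m₂ = M = 3/2: (0,3/2), (1,1/2), (2,-1/2)
  (m₁,m₂)=(2,-1/2): CG² = 2/5, CG = +√(2/5)   ← matches the target
  (m₁,m₂)=(1,1/2): CG² = 2/5, CG = −√(2/5)   ← matches the target
  (m₁,m₂)=(0,3/2): CG² = 1/5, CG = +√(1/5)
Pairs with CG² = 2/5: (2,-1/2): +√(2/5); (1,1/2): −√(2/5)

(2,-1/2): +√(2/5); (1,1/2): −√(2/5)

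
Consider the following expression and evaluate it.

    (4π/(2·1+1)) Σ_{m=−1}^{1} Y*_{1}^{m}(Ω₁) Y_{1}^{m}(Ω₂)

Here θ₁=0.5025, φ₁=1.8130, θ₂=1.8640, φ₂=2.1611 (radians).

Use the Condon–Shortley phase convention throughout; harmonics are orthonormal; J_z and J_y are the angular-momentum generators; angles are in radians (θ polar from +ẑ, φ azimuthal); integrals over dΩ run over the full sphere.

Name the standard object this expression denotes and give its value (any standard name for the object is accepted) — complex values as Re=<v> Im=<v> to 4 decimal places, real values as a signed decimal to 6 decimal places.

Legendre polynomial (addition theorem), +0.180118

This sum is the spherical-harmonic addition theorem: it equals the Legendre polynomial P_l(cos γ) of the angle γ between the two directions.
Term-by-term m-sum for l=1 (normalisation 4π/3 = 4.188790):
  m=-1: (-0.039909, 0.161539) × (-0.184100, -0.274777) = (0.051735, -0.018773)  (running Σ = (0.051735, -0.018773))
  m=0: (0.428202, -0.000000) × (-0.141216, 0.000000) = (-0.060469, 0.000000)  (running Σ = (-0.008735, -0.018773))
  m=1: (0.039909, 0.161539) × (0.184100, -0.274777) = (0.051735, 0.018773)  (running Σ = (0.043000, 0.000000))
Accumulated sum (0.043000, 0.000000); after 4π/(2l+1) scaling, (0.180118, 0.000000) ⇒ P_1 = 0.180118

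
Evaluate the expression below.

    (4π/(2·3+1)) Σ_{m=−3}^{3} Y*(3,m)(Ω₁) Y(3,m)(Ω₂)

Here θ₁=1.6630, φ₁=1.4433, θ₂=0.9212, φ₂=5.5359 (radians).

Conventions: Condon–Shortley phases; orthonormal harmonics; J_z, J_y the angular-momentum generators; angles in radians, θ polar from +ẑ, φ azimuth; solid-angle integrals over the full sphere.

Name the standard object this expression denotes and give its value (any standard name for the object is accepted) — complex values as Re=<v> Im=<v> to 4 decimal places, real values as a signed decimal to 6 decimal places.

Legendre polynomial (addition theorem), +0.430388

This sum is the spherical-harmonic addition theorem: it equals the Legendre polynomial P_l(cos γ) of the angle γ between the two directions.
Term-by-term m-sum for l=3 (normalisation 4π/7 = 1.795196):
  m=-3: (-0.15374 - 0.38216j) × (-0.13101 + 0.16501j) = 0.08320 + 0.02470j  (running Σ = 0.08320 + 0.02470j)
  m=-2: (0.09028 - 0.02353j) × (0.02985 + 0.39086j) = 0.01189 + 0.03459j  (running Σ = 0.09509 + 0.05928j)
  m=-1: (-0.03918 - 0.30567j) × (0.15656 + 0.14506j) = 0.03820 - 0.05354j  (running Σ = 0.13330 + 0.00575j)
  m=0: (0.10162 + 0.00000j) × (-0.26425 + 0.00000j) = -0.02685 + 0.00000j  (running Σ = 0.10645 + 0.00575j)
  m=1: (0.03918 - 0.30567j) × (-0.15656 + 0.14506j) = 0.03820 + 0.05354j  (running Σ = 0.14465 + 0.05928j)
  m=2: (0.09028 + 0.02353j) × (0.02985 - 0.39086j) = 0.01189 - 0.03459j  (running Σ = 0.15654 + 0.02470j)
  m=3: (0.15374 - 0.38216j) × (0.13101 + 0.16501j) = 0.08320 - 0.02470j  (running Σ = 0.23974 + 0.00000j)
Accumulated sum 0.23974 + 0.00000j; after 4π/(2l+1) scaling, 0.43039 + 0.00000j ⇒ P_3 = 0.430388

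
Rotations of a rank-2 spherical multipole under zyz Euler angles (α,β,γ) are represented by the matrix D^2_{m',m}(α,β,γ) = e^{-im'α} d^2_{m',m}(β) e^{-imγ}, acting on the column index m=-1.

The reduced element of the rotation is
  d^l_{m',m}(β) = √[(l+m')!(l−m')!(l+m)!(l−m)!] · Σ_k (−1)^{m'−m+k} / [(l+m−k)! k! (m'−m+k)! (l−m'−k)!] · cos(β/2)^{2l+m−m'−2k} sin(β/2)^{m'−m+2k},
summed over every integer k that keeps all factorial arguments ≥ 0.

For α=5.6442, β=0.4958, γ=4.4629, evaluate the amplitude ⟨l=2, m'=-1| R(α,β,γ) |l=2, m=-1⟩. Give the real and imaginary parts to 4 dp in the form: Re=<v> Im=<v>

Re=-0.5537 Im=-0.4499

D^2_{-1,-1}(5.6442,0.4958,4.4629) = e^{-i·-1·5.6442}·d^2_{-1,-1}(0.4958)·e^{-i·-1·4.4629}. Compute d first:
c=cos(0.495800/2)=0.969430, s=sin(0.495800/2)=0.245369; N=√[1·6·1·6]=6.000000
Admissible k: 0..1 (factorial args all ≥0)
  k=0: (−1)^0·6.0000/(6)·0.9694^4·0.2454^0 = +0.883213
  k=1: (−1)^1·6.0000/(2)·0.9694^2·0.2454^2 = -0.169743
d^2_{-1,-1}(0.4958) = +0.883213 -0.169743 = +0.713470
Phases: e^{-i·(-1)·5.6442}=+0.802701-0.596381i, e^{-i·(-1)·4.4629}=-0.246909-0.969039i ⇒ D=-0.553732-0.449912i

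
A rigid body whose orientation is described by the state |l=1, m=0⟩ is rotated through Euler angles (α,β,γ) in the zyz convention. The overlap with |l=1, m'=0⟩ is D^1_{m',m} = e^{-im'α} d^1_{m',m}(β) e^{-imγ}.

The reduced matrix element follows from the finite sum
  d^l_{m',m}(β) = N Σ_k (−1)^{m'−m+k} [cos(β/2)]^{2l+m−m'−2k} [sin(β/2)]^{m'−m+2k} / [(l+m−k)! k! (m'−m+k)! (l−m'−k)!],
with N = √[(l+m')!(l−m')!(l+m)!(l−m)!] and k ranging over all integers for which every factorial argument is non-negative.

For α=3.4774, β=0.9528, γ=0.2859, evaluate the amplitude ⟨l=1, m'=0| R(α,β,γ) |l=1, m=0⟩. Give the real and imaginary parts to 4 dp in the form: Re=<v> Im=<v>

Re=0.5794 Im=0.0000

Split into d^1_{0,0}(β=0.9528) × two z-phases.
With c≡cos(β/2)=0.888652 and s≡sin(β/2)=0.458583, N=[1·1·1·1]^{1/2}=1.000000
k: max(0,(0)−(0))=0 … min(1+(0),1−(0))=1
  k=0: (−1)^0·1.0000/(1)·0.8887^2·0.4586^0 = +0.789702
  k=1: (−1)^1·1.0000/(1)·0.8887^0·0.4586^2 = -0.210298
d^1_{0,0}(0.9528) = +0.789702 -0.210298 = +0.579403
Phases: e^{-i·(0)·3.4774}=+1.000000+0.000000i, e^{-i·(0)·0.2859}=+1.000000+0.000000i ⇒ D=+0.579403+0.000000i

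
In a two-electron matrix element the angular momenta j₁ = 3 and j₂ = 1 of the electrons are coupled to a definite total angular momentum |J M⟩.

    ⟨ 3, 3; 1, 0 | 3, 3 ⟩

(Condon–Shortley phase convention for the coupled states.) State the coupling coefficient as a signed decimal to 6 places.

+0.866025

j₁+j₂−J=1  J+j₁−j₂=5  J−j₁+j₂=1  j₁+j₂+J+1=8
(j₁±m₁, j₂±m₂, J±M) = (6,0,1,1,6,0)
P² = 10800
sum k=0..0:
  [0] +1/120 = 1/120
S = 1/120
C² = P²·S² = 3/4 ; C = +0.866025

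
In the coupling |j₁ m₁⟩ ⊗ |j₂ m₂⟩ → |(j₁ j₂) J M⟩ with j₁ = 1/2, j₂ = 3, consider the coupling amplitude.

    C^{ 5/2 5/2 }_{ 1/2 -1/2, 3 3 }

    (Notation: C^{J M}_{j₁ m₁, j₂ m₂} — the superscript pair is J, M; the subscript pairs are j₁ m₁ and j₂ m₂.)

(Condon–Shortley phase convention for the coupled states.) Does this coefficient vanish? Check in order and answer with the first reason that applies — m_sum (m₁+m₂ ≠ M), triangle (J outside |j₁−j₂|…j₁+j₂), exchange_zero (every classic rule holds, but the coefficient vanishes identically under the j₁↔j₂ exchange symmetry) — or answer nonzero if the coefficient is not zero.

m-sum: m₁+m₂ = -1/2+3 = 5/2, M = 5/2  ✓
triangle: |j₁−j₂| = 5/2 ≤ J = 5/2 ≤ j₁+j₂ = 7/2  ✓
exchange: j₁≠j₂ or m₁≠m₂ — the exchange symmetry imposes no constraint here
value check: CG = −√(6/7) = -0.925820 ≠ 0

nonzero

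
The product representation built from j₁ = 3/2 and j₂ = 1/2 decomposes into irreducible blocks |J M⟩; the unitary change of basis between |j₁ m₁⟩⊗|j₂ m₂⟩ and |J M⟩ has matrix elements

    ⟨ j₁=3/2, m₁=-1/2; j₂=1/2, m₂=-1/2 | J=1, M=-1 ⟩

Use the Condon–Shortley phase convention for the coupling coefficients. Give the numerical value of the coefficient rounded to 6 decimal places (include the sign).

√[3·1!2!0!/4! · 1!2!0!1!0!2!] = √(1)
  +(−1)^0/∏(0,1,2,0,0,0)! = 1/2  (running 1/2)
⟨..|..⟩ = √(1)·(1/2) = +0.500000

+√(1/4) = +0.500000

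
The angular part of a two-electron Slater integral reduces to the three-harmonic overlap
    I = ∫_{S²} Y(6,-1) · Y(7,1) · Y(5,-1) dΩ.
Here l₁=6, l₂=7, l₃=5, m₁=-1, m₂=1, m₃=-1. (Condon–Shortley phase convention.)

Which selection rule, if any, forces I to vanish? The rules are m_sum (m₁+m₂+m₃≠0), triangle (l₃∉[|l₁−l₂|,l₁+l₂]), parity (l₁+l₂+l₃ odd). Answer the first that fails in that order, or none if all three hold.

azimuthal sum: -1 + 1 − 1 = -1  ✗
1 ≤ 5 ≤ 13 (triangle on l)
L = 6 + 7 + 5 = 18 (even)

m_sum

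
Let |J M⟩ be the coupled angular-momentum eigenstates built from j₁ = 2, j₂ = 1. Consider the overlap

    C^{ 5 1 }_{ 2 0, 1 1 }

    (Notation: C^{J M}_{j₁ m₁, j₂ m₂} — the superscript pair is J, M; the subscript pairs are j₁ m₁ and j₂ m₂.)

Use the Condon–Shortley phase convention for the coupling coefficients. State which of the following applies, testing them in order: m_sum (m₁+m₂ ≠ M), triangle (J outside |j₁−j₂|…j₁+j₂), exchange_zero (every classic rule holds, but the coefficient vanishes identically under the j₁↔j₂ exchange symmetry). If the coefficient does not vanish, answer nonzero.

m-sum: m₁+m₂ = 0+1 = 1, M = 1  ✓
triangle: need |j₁−j₂| ≤ J ≤ j₁+j₂, i.e. J ∈ [1, 3]; J = 5 is outside ✗ ⇒ coefficient is 0

triangle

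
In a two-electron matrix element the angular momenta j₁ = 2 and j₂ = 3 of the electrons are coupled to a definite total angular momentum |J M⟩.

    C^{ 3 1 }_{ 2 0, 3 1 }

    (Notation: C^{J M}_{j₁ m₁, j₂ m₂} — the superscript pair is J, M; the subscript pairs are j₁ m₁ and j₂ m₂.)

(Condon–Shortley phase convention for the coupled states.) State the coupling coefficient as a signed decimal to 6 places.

triangle: 2!×2!×4!/9! = 96/362880
(j±m)!: 2!×2!×4!×2!×4!×2! = 9216
prefactor² = (2J+1)×Δ×N² = 256/15
  k=0: +1/(0!×2!×2!×4!×0!×0!) = 1/96
  k=1: −1/(1!×1!×1!×3!×1!×1!) = -1/6
  k=2: +1/(2!×0!×0!×2!×2!×2!) = 1/16
Σ = -3/32  ⇒  CG² = 256/15×(-3/32)² = 3/20
CG = −√(3/20) = -0.387298

-0.387298  (= −√(3/20))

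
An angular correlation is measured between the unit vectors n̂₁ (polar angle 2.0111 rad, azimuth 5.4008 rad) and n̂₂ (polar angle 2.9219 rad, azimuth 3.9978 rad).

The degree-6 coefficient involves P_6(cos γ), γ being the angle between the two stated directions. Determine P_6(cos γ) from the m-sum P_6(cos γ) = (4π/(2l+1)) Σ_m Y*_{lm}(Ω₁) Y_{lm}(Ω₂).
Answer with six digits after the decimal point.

0.328608

Term-by-term m-sum for l=6 (normalisation 4π/13 = 0.966644):
  [-6]  conj(Y_{6,-6})(Ω₁) = 0.14551 + 0.22117j ; Y_{6,-6}(Ω₂) = 0.00002 + 0.00005j ; Δ = -0.00001 + 0.00001j
  [-5]  conj(Y_{6,-5})(Ω₁) = 0.12788 - 0.41274j ; Y_{6,-5}(Ω₂) = -0.00034 + 0.00073j ; Δ = 0.00026 + 0.00023j
  [-4]  conj(Y_{6,-4})(Ω₁) = -0.22079 + 0.09023j ; Y_{6,-4}(Ω₂) = -0.00732 + 0.00213j ; Δ = 0.00142 - 0.00113j
  [-3]  conj(Y_{6,-3})(Ω₁) = -0.18123 - 0.09770j ; Y_{6,-3}(Ω₂) = -0.04134 - 0.02667j ; Δ = 0.00489 + 0.00887j
  [-2]  conj(Y_{6,-2})(Ω₁) = 0.06067 + 0.30883j ; Y_{6,-2}(Ω₂) = -0.03012 - 0.21125j ; Δ = 0.06341 - 0.02212j
  [-1]  conj(Y_{6,-1})(Ω₁) = -0.06451 + 0.07841j ; Y_{6,-1}(Ω₂) = 0.36546 - 0.42126j ; Δ = 0.00946 + 0.05583j
  [+0]  conj(Y_{6,0})(Ω₁) = 0.32191 + 0.00000j ; Y_{6,0}(Ω₂) = 0.56252 + 0.00000j ; Δ = 0.18108 + 0.00000j
  [+1]  conj(Y_{6,1})(Ω₁) = 0.06451 + 0.07841j ; Y_{6,1}(Ω₂) = -0.36546 - 0.42126j ; Δ = 0.00946 - 0.05583j
  [+2]  conj(Y_{6,2})(Ω₁) = 0.06067 - 0.30883j ; Y_{6,2}(Ω₂) = -0.03012 + 0.21125j ; Δ = 0.06341 + 0.02212j
  [+3]  conj(Y_{6,3})(Ω₁) = 0.18123 - 0.09770j ; Y_{6,3}(Ω₂) = 0.04134 - 0.02667j ; Δ = 0.00489 - 0.00887j
  [+4]  conj(Y_{6,4})(Ω₁) = -0.22079 - 0.09023j ; Y_{6,4}(Ω₂) = -0.00732 - 0.00213j ; Δ = 0.00142 + 0.00113j
  [+5]  conj(Y_{6,5})(Ω₁) = -0.12788 - 0.41274j ; Y_{6,5}(Ω₂) = 0.00034 + 0.00073j ; Δ = 0.00026 - 0.00023j
  [+6]  conj(Y_{6,6})(Ω₁) = 0.14551 - 0.22117j ; Y_{6,6}(Ω₂) = 0.00002 - 0.00005j ; Δ = -0.00001 - 0.00001j
Total Σ_m = 0.33995 - 0.00000j. Multiply by 0.966644: 0.32861 - 0.00000j. P_6(cos γ) = 0.328608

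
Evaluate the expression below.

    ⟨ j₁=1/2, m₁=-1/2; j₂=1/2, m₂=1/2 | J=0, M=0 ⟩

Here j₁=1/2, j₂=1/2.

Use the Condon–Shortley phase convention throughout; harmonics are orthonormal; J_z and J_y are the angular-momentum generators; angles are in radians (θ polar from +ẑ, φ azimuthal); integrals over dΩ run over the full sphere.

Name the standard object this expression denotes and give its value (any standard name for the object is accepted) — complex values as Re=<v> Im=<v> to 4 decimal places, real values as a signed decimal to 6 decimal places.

This is a Clebsch–Gordan (vector-coupling) coefficient.
j₁+j₂−J=1  J+j₁−j₂=0  J−j₁+j₂=0  j₁+j₂+J+1=2
(j₁±m₁, j₂±m₂, J±M) = (0,1,1,0,0,0)
P² = 1/2
sum k=1..1:
  [1] −1/1 = -1
S = -1
C² = P²·S² = 1/2 ; C = -0.707107

Clebsch–Gordan coefficient, −√(1/2) ≈ -0.707107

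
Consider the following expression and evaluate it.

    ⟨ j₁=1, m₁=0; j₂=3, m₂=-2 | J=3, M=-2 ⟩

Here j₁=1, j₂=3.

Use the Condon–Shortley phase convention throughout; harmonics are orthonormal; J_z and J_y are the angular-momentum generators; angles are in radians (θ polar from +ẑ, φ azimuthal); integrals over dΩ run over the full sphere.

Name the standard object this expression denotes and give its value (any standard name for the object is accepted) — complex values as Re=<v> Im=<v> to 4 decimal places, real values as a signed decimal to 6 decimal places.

Clebsch–Gordan coefficient, +√(1/3) ≈ +0.577350

This is a Clebsch–Gordan (vector-coupling) coefficient.
triangle: 1!×1!×5!/8! = 120/40320
(j±m)!: 1!×1!×1!×5!×1!×5! = 14400
prefactor² = (2J+1)×Δ×N² = 300
  k=0: +1/(0!×1!×1!×1!×0!×4!) = 1/24
  k=1: −1/(1!×0!×0!×0!×1!×5!) = -1/120
Σ = 1/30  ⇒  CG² = 300×(1/30)² = 1/3
CG = +√(1/3) = +0.577350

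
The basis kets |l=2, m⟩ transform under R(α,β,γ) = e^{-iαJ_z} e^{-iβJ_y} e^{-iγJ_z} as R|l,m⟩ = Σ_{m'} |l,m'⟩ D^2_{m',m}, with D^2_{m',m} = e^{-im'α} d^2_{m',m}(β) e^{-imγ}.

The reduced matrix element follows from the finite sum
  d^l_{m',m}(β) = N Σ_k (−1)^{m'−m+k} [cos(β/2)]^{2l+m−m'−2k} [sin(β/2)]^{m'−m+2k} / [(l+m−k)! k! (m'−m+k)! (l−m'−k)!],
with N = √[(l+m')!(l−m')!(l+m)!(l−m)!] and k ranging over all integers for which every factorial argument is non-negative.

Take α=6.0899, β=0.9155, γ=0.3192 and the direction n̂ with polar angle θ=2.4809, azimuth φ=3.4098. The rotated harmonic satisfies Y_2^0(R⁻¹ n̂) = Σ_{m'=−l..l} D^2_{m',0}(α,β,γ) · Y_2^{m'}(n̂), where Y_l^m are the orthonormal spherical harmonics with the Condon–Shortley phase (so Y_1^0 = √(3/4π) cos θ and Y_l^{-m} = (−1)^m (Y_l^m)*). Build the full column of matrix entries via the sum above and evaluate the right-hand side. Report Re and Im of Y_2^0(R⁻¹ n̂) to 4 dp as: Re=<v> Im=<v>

Re=0.4799 Im=0.0000

Need the full column D^2_{m',0} for m'=−2..2 at α=6.0899, β=0.9155, γ=0.3192.
cos(β/2)=0.897049, sin(β/2)=0.441931
d^2_{-2,0}: single k=2 term ⇒ +0.384961;  D = +0.356554-0.145136i
d^2_{-1,0}: k∈[1..2] ⇒ +0.781409 -0.189651 = +0.591759;  D = +0.580739-0.113667i
d^2_{0,0}: k∈[0..2] ⇒ +0.647537 -0.628639 +0.038143 = +0.057042;  D = +0.057042+0.000000i
d^2_{1,0}: k∈[0..1] ⇒ -0.781409 +0.189651 = -0.591759;  D = -0.580739-0.113667i
d^2_{2,0}: single k=0 term ⇒ +0.384961;  D = +0.356554+0.145136i
Y_2^{m'}(θ=2.4809,φ=3.4098) and Σ D·Y over m':
  (+0.3566-0.1451i)·(+0.1250-0.0743i)  (+0.5807-0.1137i)·(+0.3609-0.0992i)  (+0.0570+0.0000i)·(+0.2745+0.0000i)  (-0.5807-0.1137i)·(-0.3609-0.0992i)  (+0.3566+0.1451i)·(+0.1250+0.0743i)
Y_2^0(R⁻¹ n̂) = +0.479912+0.000000i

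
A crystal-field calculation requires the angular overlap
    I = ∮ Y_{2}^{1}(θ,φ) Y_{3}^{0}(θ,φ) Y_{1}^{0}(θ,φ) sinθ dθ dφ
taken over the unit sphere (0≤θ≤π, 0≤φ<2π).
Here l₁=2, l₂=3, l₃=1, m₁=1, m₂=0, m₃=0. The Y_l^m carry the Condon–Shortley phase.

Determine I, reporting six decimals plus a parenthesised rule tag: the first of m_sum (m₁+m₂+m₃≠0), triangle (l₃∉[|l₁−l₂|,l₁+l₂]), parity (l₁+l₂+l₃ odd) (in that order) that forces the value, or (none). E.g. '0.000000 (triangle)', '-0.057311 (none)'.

0.000000 (m_sum)

Σmᵢ = 1 ≠ 0, so the φ-integral vanishes; I = 0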